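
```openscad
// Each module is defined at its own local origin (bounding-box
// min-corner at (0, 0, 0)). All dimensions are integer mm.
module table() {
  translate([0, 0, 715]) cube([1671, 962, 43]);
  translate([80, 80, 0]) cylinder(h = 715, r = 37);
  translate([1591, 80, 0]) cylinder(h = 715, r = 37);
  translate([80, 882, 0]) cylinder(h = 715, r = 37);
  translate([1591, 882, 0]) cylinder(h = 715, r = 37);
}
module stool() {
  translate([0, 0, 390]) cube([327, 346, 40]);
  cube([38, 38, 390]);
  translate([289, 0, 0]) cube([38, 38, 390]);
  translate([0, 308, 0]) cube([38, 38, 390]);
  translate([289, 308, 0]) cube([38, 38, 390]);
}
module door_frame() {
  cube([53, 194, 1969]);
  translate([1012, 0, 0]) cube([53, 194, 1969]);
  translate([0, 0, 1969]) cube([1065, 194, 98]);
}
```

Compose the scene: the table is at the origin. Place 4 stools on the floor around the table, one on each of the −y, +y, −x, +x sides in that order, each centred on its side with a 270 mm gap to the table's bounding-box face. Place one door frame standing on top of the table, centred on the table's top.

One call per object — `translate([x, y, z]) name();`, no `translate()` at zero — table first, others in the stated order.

table();
translate([672, -616, 0]) stool();
translate([672, 1232, 0]) stool();
translate([-597, 308, 0]) stool();
translate([1941, 308, 0]) stool();
translate([303, 384, 758]) door_frame();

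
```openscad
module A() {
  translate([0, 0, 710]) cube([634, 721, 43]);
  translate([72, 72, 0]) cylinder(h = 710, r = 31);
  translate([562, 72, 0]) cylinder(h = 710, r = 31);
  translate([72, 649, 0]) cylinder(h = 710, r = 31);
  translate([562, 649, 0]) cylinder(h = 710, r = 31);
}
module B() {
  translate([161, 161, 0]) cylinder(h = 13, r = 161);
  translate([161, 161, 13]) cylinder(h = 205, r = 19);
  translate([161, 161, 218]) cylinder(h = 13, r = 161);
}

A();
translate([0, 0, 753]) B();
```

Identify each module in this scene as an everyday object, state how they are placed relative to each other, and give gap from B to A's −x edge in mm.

The spool's min-x is at 0; the table's min-x is 0; gap = 0 mm.

A is a table. B is a spool. The spool is on top of the table. The gap from the spool to the table's −x edge is 0 mm.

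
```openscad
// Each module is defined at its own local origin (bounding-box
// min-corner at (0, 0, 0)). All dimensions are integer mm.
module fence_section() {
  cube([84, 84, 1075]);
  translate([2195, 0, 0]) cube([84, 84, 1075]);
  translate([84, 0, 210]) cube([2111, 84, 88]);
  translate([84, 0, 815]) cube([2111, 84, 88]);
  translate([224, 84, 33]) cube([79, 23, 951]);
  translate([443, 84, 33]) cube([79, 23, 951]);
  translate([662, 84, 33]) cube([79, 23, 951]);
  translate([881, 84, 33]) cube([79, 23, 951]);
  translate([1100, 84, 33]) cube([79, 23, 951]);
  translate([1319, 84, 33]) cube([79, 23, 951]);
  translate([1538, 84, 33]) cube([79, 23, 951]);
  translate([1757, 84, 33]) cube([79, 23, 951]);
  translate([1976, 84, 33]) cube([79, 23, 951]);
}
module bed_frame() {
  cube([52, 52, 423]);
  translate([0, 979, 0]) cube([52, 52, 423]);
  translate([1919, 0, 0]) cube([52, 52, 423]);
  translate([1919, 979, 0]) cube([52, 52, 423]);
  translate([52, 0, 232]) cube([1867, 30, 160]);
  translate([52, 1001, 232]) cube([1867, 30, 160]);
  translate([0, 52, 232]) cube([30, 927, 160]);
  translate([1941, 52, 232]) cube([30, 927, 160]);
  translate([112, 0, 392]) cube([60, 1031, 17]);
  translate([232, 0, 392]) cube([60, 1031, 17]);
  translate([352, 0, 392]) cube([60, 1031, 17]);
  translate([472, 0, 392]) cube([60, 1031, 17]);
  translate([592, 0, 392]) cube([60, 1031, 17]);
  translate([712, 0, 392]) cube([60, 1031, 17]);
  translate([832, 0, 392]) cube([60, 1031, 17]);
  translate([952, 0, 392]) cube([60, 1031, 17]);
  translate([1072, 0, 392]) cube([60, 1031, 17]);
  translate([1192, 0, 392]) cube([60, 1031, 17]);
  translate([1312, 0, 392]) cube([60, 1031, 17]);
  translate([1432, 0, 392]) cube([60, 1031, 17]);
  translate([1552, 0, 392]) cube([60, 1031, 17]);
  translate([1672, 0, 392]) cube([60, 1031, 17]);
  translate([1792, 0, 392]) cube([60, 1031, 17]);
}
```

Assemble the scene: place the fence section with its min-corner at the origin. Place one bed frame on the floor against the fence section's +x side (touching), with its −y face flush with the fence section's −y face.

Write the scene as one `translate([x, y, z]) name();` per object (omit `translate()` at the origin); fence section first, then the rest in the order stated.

fence_section();
translate([2279, 0, 0]) bed_frame();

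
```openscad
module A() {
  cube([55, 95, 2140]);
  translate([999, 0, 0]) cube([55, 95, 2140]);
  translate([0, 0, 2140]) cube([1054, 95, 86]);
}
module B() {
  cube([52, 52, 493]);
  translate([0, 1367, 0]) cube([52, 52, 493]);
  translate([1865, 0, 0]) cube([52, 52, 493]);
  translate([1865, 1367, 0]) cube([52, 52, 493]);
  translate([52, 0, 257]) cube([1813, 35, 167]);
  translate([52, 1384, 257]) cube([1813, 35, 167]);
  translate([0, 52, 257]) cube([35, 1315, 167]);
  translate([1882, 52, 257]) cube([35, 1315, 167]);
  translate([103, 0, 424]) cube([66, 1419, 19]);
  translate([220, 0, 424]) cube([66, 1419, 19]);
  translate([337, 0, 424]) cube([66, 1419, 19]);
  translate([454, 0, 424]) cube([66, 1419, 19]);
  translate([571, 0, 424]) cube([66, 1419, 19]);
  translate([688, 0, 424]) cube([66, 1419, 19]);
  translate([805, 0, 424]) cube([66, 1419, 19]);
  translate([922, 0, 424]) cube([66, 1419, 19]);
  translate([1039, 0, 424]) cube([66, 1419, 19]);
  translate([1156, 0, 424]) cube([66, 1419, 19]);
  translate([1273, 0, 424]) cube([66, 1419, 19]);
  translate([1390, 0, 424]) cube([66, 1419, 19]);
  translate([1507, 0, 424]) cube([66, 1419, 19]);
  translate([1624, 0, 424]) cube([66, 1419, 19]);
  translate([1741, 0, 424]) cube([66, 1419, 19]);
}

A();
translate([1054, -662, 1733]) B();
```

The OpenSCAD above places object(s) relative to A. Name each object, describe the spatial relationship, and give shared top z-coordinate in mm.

A is a door frame. B is a bed frame. The bed frame is beside the door frame with their tops flush at z = 2226. The shared top z-coordinate is 2226 mm.

Both tops at z = 2226 mm.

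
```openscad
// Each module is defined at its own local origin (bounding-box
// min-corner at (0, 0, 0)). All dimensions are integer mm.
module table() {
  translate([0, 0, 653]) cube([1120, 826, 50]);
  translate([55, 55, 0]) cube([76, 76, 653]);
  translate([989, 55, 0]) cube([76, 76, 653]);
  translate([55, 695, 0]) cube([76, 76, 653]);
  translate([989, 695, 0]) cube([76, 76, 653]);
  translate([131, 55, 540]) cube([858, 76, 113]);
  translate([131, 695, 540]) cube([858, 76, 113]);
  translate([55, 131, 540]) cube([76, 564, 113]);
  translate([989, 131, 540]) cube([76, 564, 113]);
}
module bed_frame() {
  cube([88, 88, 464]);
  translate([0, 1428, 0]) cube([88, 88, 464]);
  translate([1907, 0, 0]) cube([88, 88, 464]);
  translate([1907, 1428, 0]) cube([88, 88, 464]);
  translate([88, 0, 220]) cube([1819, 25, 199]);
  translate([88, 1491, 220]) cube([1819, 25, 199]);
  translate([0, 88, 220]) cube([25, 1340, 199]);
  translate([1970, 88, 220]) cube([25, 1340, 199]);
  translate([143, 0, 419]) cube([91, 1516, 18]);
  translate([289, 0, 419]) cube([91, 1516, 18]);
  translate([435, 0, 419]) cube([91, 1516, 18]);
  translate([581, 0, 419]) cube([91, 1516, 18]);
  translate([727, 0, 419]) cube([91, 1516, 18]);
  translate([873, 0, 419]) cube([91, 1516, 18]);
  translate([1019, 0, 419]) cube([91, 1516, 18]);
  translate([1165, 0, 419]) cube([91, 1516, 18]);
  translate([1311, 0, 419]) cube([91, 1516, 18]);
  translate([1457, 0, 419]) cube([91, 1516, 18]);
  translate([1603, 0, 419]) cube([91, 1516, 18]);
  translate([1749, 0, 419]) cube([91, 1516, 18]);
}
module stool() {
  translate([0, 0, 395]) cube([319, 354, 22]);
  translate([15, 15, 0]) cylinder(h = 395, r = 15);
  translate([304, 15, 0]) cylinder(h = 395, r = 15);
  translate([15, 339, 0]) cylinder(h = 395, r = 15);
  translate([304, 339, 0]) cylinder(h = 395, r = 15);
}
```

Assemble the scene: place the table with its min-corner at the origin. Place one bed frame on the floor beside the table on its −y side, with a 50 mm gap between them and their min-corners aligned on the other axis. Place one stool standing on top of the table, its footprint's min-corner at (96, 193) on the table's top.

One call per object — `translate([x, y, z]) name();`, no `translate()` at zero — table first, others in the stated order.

table();
translate([0, -1566, 0]) bed_frame();
translate([96, 193, 703]) stool();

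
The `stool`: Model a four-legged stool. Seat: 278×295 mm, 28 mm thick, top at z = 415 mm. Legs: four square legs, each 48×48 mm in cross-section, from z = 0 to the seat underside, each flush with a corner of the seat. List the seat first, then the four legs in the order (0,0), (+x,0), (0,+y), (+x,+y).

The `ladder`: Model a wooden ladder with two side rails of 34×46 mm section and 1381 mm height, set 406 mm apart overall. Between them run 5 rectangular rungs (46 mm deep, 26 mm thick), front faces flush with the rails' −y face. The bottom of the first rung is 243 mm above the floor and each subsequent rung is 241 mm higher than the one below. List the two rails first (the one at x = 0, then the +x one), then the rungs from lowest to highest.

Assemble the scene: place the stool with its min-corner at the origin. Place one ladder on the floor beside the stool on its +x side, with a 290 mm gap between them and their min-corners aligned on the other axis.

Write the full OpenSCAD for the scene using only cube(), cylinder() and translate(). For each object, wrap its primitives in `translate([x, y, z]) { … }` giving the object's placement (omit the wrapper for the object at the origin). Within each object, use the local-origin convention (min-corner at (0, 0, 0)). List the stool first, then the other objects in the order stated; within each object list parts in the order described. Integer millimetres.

translate([0, 0, 387]) cube([278, 295, 28]);
cube([48, 48, 387]);
translate([230, 0, 0]) cube([48, 48, 387]);
translate([0, 247, 0]) cube([48, 48, 387]);
translate([230, 247, 0]) cube([48, 48, 387]);
translate([568, 0, 0]) {
  cube([34, 46, 1381]);
  translate([372, 0, 0]) cube([34, 46, 1381]);
  translate([34, 0, 243]) cube([338, 46, 26]);
  translate([34, 0, 484]) cube([338, 46, 26]);
  translate([34, 0, 725]) cube([338, 46, 26]);
  translate([34, 0, 966]) cube([338, 46, 26]);
  translate([34, 0, 1207]) cube([338, 46, 26]);
}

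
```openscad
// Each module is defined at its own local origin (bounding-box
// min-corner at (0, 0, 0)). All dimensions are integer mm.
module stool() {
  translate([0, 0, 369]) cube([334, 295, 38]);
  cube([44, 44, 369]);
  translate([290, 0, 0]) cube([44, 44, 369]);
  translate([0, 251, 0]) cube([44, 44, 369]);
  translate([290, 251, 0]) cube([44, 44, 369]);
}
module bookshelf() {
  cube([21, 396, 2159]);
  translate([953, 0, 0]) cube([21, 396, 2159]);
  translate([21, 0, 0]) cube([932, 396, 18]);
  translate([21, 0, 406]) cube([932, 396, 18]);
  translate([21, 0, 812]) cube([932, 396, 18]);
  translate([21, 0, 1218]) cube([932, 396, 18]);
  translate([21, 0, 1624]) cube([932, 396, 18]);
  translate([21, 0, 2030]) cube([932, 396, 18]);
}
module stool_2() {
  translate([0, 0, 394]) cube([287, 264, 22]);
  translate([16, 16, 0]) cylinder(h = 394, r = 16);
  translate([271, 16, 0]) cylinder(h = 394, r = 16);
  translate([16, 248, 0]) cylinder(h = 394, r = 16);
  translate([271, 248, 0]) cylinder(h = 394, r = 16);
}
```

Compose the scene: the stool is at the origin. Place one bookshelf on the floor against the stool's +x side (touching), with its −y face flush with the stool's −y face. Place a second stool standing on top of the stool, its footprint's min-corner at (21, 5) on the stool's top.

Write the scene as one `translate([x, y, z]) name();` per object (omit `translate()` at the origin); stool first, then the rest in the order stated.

stool();
translate([334, 0, 0]) bookshelf();
translate([21, 5, 407]) stool_2();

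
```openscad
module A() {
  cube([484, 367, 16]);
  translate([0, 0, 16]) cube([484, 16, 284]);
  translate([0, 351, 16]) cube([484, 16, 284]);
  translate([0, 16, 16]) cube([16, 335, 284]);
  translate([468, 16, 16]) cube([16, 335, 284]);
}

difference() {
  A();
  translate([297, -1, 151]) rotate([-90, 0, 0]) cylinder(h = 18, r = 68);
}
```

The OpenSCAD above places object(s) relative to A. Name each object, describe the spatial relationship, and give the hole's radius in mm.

A is an open box. The open box has a circular hole through its front wall. The hole's radius is 68 mm.

The subtracted cylinder has r = 68 mm.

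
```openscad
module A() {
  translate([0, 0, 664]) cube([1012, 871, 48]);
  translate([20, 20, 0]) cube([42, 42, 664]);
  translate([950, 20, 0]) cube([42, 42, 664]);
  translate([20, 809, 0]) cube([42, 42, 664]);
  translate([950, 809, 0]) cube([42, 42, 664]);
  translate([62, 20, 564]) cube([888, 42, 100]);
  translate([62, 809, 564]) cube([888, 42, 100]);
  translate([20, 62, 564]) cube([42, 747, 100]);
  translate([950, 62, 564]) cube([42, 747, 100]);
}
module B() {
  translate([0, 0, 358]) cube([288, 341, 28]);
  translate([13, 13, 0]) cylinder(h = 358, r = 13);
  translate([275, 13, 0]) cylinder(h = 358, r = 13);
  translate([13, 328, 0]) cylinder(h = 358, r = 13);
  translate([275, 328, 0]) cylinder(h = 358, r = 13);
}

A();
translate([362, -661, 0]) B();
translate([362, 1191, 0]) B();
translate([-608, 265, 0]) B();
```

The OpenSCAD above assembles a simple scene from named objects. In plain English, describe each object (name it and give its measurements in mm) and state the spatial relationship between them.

A is a rectangular dining table. The top is 1012×871×48 mm with its upper surface at z = 712 mm. It stands on four 42×42 mm square legs, each inset 20 mm from the nearest pair of top edges, running from the floor to the underside of the top. Four apron rails, 42 mm thick and 100 mm tall, run between adjacent legs with their top edges flush with the underside of the top and their outer faces flush with the legs' outer faces.

B is a four-legged stool. The seat is 288×341 mm, 28 mm thick, top at z = 386 mm. It stands on four round legs, each 26 mm in diameter, from z = 0 to the seat underside, each leg's axis is inset half a diameter from the nearest pair of seat edges (so the leg's bounding box is flush with the corner).

Three stools sit around the table at the −y, +y, −x sides.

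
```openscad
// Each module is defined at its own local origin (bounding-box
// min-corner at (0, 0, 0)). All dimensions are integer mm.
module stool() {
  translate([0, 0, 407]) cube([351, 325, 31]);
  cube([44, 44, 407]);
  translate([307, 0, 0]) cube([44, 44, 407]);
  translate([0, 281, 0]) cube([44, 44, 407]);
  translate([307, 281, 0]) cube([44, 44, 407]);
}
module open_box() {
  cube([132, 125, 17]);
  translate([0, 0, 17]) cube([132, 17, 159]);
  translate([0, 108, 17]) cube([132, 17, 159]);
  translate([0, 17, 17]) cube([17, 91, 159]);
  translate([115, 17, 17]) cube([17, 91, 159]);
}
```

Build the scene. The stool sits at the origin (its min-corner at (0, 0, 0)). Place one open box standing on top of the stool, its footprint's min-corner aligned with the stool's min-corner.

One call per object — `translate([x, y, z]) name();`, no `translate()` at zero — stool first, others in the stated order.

stool();
translate([0, 0, 438]) open_box();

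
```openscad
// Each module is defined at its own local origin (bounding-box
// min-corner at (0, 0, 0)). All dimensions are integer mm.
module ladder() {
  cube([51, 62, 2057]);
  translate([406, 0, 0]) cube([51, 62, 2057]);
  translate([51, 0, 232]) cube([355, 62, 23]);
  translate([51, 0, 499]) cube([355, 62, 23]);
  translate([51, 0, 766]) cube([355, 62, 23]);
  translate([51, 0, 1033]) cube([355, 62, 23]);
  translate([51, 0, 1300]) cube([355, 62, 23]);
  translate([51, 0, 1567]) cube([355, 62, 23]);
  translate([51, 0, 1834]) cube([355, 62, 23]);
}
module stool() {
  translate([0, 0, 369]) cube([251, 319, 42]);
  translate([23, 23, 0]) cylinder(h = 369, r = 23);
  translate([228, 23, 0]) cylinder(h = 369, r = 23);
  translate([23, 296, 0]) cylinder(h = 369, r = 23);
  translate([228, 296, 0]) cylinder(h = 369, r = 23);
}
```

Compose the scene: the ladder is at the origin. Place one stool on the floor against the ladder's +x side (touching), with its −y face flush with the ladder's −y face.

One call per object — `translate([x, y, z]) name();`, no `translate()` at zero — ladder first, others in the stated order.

ladder();
translate([457, 0, 0]) stool();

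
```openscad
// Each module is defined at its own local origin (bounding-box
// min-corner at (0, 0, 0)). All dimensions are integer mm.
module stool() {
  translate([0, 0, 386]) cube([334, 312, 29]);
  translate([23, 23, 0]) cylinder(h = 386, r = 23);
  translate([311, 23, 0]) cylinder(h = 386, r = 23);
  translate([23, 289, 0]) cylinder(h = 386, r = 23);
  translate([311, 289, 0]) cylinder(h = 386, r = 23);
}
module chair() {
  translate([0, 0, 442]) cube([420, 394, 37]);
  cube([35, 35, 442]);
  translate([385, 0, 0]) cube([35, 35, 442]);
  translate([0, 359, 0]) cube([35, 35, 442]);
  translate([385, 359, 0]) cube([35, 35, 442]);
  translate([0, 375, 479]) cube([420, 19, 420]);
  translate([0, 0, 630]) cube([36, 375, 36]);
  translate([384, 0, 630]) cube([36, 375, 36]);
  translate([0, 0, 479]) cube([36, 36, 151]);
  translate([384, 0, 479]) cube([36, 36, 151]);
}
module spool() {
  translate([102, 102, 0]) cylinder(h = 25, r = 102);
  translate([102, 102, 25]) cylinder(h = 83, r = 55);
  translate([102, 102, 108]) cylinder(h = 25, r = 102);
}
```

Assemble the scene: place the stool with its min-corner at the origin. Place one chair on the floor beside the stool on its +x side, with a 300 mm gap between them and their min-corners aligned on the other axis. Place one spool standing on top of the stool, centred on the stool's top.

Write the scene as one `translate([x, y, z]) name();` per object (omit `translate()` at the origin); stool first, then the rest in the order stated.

stool();
translate([634, 0, 0]) chair();
translate([65, 54, 415]) spool();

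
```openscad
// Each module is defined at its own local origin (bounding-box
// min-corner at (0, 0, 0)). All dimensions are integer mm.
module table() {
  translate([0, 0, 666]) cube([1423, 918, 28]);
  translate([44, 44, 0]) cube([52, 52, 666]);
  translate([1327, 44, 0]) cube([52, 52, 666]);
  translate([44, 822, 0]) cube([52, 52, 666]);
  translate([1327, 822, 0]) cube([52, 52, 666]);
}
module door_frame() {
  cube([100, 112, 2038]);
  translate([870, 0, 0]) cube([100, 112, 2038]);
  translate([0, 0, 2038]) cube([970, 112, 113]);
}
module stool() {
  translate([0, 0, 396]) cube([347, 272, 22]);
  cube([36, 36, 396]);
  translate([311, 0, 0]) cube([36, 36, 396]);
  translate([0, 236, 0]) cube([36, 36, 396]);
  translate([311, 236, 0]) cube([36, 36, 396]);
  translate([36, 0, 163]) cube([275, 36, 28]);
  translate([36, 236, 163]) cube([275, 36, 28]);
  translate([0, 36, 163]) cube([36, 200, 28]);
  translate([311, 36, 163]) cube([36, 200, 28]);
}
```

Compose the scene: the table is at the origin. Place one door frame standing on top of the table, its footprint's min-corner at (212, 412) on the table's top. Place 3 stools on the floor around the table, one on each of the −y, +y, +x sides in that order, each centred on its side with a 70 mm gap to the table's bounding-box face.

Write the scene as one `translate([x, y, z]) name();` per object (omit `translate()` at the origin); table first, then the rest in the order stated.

table();
translate([212, 412, 694]) door_frame();
translate([538, -342, 0]) stool();
translate([538, 988, 0]) stool();
translate([1493, 323, 0]) stool();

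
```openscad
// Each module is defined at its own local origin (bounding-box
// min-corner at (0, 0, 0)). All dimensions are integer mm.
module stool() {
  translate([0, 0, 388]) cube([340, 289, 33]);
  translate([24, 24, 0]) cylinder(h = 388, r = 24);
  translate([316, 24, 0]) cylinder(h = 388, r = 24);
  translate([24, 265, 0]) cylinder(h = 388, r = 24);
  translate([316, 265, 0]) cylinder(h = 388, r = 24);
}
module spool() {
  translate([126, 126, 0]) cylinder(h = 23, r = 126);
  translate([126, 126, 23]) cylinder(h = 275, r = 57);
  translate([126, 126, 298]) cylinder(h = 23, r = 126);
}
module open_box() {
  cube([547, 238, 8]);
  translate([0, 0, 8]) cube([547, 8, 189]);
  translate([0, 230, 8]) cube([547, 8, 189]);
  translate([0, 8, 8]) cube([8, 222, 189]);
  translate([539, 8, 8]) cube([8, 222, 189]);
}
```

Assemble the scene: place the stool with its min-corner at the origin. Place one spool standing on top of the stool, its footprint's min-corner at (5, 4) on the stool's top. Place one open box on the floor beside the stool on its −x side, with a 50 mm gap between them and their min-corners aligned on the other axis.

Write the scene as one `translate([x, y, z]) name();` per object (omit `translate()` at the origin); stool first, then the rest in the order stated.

stool();
translate([5, 4, 421]) spool();
translate([-597, 0, 0]) open_box();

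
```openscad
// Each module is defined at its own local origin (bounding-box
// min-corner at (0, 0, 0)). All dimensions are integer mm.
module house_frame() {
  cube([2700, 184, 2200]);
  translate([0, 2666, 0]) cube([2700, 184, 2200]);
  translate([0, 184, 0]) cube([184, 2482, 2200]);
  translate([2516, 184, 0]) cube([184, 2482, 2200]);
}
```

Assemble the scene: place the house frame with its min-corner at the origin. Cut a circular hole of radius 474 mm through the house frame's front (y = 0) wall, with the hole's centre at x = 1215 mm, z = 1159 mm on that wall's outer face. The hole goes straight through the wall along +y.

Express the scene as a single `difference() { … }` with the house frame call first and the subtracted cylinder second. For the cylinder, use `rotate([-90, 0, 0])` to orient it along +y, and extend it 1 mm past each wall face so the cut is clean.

difference() {
  house_frame();
  translate([1215, -1, 1159]) rotate([-90, 0, 0]) cylinder(h = 186, r = 474);
}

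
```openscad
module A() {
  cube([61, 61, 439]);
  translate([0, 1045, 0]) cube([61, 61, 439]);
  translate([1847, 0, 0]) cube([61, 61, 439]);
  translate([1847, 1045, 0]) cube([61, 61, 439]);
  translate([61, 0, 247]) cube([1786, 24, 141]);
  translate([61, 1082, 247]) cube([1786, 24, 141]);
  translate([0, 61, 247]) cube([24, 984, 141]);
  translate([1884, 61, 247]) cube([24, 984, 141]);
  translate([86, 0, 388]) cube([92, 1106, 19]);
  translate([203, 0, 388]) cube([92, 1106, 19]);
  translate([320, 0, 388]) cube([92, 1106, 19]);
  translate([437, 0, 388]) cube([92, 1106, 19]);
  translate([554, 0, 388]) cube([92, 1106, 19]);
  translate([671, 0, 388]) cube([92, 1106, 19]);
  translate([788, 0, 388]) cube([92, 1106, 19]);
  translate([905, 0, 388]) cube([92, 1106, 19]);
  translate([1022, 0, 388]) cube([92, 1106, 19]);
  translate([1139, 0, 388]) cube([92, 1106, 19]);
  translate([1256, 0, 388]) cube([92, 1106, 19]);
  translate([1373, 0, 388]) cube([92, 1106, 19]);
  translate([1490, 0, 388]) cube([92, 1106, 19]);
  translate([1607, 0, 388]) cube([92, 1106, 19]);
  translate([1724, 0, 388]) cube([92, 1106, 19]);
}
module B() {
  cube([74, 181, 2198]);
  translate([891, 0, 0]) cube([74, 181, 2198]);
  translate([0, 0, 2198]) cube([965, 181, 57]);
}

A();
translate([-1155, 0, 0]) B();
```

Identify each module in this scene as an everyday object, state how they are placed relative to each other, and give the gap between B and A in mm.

A is a bed frame. B is a door frame. The door frame is on the floor beside the bed frame on its −x side. The gap between the door frame and the bed frame is 190 mm.

The door frame's nearest face is 190 mm from the bed frame's −x face.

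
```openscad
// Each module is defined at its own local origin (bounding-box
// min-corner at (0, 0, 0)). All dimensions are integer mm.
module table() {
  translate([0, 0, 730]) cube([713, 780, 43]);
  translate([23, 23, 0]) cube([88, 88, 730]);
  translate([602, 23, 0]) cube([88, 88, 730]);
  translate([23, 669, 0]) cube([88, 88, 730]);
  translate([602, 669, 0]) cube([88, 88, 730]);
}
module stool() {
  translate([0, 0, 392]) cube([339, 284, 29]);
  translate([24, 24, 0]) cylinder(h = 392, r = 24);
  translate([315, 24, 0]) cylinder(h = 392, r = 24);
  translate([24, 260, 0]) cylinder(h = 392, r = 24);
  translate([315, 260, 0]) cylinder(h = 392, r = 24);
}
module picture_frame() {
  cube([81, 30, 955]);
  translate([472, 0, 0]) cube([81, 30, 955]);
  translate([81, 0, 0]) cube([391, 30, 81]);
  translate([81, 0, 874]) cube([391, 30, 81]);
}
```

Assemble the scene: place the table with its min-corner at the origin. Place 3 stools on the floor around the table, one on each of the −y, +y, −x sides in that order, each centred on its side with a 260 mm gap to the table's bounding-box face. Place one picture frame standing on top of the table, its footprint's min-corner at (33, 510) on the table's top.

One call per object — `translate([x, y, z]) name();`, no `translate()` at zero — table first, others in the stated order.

table();
translate([187, -544, 0]) stool();
translate([187, 1040, 0]) stool();
translate([-599, 248, 0]) stool();
translate([33, 510, 773]) picture_frame();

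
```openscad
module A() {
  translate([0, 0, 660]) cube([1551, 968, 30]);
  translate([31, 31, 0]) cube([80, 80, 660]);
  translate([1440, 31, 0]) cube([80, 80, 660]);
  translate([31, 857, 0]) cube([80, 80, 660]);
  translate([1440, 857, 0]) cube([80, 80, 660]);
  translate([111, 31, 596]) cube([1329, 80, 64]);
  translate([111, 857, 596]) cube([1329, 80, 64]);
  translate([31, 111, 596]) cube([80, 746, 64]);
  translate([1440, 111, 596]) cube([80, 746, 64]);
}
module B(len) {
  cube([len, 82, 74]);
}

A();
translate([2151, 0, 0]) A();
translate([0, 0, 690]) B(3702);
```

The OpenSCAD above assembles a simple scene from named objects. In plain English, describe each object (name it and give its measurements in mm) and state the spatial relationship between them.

A is a table with a 1551×968 mm rectangular top, 30 mm thick, top surface at z = 690 mm, supported by four 80×80 mm square legs, each inset 31 mm from the nearest pair of top edges, running from the floor. Four apron rails, 80 mm thick and 64 mm tall, run between adjacent legs with their top edges flush with the underside of the top and their outer faces flush with the legs' outer faces.

B is a rectangular beam 3702 mm long (x), 82 mm deep (y), 74 mm thick (z).

The beam spans the tops of two tables placed 600 mm apart, resting at z = 690 mm.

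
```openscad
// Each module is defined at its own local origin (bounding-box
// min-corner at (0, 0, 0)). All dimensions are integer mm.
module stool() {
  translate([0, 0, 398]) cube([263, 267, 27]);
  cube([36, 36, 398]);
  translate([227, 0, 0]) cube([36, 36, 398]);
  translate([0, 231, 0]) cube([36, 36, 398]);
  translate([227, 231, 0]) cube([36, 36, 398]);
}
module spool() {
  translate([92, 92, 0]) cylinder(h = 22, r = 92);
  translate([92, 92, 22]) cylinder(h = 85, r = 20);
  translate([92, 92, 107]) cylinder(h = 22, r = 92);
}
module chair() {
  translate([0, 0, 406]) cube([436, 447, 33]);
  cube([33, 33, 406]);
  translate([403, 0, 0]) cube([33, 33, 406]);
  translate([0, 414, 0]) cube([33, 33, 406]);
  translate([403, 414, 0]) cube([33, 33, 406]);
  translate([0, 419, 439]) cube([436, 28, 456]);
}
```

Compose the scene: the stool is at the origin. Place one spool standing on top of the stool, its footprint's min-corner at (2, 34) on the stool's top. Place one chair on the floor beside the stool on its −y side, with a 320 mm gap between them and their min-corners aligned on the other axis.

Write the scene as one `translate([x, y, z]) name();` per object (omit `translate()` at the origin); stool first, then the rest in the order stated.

stool();
translate([2, 34, 425]) spool();
translate([0, -767, 0]) chair();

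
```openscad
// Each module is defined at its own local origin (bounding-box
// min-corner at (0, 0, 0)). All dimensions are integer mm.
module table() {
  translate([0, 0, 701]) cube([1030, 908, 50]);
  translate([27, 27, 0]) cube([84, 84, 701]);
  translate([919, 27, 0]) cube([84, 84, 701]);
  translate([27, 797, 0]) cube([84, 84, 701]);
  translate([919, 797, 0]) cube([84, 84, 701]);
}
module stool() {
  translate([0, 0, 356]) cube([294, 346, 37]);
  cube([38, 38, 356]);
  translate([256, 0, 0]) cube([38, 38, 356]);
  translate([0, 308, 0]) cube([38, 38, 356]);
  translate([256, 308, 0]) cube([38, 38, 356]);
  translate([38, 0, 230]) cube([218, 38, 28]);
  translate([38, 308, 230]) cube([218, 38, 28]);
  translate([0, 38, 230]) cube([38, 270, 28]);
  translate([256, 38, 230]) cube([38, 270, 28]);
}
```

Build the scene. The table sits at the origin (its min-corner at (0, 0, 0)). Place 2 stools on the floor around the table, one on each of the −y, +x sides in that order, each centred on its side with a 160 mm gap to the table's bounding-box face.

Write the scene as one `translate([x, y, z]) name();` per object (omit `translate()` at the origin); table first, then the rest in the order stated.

table();
translate([368, -506, 0]) stool();
translate([1190, 281, 0]) stool();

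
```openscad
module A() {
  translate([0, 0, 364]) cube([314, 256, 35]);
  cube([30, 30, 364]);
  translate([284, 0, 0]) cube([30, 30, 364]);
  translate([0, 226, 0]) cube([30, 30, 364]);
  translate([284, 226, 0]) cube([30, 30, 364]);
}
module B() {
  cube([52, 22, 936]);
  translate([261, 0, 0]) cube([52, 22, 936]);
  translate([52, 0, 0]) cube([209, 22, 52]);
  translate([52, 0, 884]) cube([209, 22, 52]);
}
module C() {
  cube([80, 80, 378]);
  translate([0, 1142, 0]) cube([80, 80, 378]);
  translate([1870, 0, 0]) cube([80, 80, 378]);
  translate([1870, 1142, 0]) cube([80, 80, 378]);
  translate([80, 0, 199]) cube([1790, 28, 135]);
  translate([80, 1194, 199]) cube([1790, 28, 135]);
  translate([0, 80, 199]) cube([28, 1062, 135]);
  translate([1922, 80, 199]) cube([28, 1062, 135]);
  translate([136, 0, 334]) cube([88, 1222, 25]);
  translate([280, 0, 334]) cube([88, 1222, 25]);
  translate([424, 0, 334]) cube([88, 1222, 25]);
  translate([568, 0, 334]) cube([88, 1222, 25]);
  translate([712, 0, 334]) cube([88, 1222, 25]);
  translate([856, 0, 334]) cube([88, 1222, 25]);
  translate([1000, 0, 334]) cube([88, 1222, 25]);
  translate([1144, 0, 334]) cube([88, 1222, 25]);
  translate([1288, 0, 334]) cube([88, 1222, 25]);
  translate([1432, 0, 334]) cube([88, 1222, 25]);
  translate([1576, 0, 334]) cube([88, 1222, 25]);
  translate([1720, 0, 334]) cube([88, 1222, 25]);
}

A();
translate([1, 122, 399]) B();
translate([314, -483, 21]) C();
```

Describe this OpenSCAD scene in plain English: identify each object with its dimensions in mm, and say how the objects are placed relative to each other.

A is a four-legged stool. The seat is a 314×256×35 mm slab whose top surface is at z = 399 mm; four square legs, each 30×30 mm in cross-section, run from the floor (z = 0) to the underside of the seat, each flush with a corner of the seat.

B is a rectangular picture frame lying in the x–z plane (depth along y). The opening is 209 mm wide (x) by 832 mm tall (z), surrounded by a border 52 mm wide on all four sides. The frame is 22 mm deep and is made of two full-height vertical stiles with two horizontal rails fitted between them.

C is a bed frame 1950 mm long (x) by 1222 mm wide (y). Four 80×80 mm corner posts, 378 mm tall, at the corners of the footprint. Four rails of 28 mm thickness and 135 mm height run between adjacent posts with their undersides at z = 199 mm, their outer faces flush with the outside of the frame (the two x-running rails run between the posts' inner faces; the two y-running rails run between the posts' inner faces). 12 slats, each 88 mm wide (x) and 25 mm thick, lie across the top of the two x-running rails, running the full 1222 mm width of the frame in y; the slats are evenly spaced along x between the inner faces of the end posts with equal gaps (rounded down to the nearest mm) at the −x end and between each pair — any rounding remainder accumulates at the +x end.

The picture frame is on top of the stool. The bed frame is beside the stool with their tops flush at z = 399.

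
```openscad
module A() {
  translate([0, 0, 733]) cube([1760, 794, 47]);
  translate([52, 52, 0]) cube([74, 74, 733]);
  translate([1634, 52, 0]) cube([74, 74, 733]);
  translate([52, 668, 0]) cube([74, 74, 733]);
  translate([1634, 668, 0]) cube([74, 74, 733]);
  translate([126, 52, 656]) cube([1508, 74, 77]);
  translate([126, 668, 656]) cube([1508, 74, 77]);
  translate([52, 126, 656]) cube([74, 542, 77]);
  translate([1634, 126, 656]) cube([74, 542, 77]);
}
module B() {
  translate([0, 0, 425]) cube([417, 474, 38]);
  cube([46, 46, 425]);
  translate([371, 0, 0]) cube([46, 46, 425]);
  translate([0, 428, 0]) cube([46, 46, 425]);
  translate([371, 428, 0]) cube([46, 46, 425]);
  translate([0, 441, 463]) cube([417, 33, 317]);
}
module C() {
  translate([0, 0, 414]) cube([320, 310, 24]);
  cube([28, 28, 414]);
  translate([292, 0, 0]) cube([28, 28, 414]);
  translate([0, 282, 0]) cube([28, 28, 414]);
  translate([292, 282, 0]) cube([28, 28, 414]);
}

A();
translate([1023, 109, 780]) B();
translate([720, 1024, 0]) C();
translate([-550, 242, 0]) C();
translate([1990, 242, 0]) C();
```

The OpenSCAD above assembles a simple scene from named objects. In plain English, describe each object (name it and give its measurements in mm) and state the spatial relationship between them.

A is a rectangular dining table. The top is 1760×794×47 mm with its upper surface at z = 780 mm. It stands on four 74×74 mm square legs, each inset 52 mm from the nearest pair of top edges, running from the floor to the underside of the top. Four apron rails, 74 mm thick and 77 mm tall, run between adjacent legs with their top edges flush with the underside of the top and their outer faces flush with the legs' outer faces.

B is a chair: 417×474 mm seat, 38 mm thick, top at z = 463 mm, on four 46 mm square corner legs flush with the seat edges. A 33 mm thick backrest slab spans the full seat width, extending 317 mm above the seat top, its back face flush with the seat's +y edge.

C is a four-legged stool. The seat is a 320×310×24 mm slab whose top surface is at z = 438 mm; four square legs, each 28×28 mm in cross-section, run from the floor (z = 0) to the underside of the seat, each flush with a corner of the seat.

The chair is on top of the table. Three stools sit around the table at the +y, −x, +x sides.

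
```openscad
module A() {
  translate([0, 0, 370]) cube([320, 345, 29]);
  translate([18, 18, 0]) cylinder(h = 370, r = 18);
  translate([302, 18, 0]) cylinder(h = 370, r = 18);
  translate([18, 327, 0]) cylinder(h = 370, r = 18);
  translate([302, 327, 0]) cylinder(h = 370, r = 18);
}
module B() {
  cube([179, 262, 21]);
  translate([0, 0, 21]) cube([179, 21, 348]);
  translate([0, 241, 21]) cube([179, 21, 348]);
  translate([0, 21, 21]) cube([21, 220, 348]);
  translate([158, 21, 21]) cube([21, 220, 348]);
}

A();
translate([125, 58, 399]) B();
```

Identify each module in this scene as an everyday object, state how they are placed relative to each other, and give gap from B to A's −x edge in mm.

The open box's min-x is at 125; the stool's min-x is 0; gap = 125 mm.

A is a stool. B is an open box. The open box is on top of the stool. The gap from the open box to the stool's −x edge is 125 mm.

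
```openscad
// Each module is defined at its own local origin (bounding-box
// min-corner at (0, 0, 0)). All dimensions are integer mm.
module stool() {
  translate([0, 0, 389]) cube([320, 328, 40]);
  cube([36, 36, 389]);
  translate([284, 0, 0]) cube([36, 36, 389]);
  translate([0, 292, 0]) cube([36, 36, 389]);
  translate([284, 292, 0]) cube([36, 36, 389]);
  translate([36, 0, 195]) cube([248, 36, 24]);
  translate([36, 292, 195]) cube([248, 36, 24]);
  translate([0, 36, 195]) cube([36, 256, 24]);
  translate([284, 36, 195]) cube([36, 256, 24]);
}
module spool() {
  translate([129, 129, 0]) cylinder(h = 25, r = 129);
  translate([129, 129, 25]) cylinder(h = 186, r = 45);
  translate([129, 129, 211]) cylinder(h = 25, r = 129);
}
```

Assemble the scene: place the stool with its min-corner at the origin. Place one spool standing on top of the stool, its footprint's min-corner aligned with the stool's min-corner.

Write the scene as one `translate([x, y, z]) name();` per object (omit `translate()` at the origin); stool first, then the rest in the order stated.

stool();
translate([0, 0, 429]) spool();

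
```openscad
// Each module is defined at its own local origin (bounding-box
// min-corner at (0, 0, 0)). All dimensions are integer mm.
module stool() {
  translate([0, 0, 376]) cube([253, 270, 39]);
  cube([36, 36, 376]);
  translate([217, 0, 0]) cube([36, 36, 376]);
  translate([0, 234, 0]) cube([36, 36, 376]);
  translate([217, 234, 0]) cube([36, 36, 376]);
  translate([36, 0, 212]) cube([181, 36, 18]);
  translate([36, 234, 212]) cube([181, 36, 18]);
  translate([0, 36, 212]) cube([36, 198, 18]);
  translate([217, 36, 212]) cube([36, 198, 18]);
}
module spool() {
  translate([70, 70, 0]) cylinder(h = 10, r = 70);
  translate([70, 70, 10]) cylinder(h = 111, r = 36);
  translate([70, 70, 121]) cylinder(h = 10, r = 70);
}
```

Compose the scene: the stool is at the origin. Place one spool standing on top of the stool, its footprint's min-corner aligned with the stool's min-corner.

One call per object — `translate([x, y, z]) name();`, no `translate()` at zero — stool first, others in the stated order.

stool();
translate([0, 0, 415]) spool();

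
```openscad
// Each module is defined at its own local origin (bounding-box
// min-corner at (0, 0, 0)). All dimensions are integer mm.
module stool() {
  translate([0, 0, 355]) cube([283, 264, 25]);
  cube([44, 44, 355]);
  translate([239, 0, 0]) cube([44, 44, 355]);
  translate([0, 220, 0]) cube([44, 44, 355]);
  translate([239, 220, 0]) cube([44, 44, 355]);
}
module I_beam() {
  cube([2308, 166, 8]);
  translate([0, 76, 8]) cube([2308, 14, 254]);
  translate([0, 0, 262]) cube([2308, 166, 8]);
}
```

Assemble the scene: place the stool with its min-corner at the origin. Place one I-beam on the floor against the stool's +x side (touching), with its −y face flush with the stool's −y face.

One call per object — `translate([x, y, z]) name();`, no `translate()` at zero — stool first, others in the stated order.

stool();
translate([283, 0, 0]) I_beam();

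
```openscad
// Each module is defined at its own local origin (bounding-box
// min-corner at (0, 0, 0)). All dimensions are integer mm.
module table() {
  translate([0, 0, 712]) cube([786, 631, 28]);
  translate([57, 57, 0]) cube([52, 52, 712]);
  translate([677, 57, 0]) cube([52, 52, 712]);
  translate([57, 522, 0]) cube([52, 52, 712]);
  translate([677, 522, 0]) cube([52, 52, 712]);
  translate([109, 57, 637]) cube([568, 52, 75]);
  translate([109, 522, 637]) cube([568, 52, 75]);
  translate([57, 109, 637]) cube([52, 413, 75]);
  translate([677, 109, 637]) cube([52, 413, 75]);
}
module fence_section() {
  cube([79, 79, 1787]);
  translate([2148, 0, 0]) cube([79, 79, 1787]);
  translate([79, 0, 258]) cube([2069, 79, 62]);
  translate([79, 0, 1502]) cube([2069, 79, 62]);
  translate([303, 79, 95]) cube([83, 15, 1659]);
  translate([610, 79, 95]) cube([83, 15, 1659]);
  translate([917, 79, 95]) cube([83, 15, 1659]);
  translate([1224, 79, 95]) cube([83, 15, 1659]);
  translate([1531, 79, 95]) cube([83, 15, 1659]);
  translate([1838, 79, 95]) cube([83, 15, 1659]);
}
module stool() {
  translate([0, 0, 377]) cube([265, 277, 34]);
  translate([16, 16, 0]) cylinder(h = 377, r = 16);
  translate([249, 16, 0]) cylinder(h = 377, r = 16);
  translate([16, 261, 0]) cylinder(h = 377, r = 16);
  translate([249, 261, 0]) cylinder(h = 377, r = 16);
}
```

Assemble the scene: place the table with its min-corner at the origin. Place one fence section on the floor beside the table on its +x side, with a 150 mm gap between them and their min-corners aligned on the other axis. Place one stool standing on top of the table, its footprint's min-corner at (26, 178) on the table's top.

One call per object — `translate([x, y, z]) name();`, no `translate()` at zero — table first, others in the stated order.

table();
translate([936, 0, 0]) fence_section();
translate([26, 178, 740]) stool();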